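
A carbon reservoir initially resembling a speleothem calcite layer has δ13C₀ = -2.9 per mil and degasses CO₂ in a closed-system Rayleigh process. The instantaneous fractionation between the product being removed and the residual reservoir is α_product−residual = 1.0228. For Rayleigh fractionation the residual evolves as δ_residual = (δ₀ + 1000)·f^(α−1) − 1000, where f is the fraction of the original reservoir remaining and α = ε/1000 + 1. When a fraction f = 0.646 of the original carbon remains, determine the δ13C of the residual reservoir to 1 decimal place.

Rayleigh residual: δ_res = (δ₀ + 1000)·f^(α−1) − 1000
α − 1 = 0.02280
f^(α−1) = 0.646^(0.02280) = 0.990087
δ_res = (-2.9 + 1000) × 0.990087 − 1000 = 987.216 − 1000 = -12.78 per mil

-12.8 per mil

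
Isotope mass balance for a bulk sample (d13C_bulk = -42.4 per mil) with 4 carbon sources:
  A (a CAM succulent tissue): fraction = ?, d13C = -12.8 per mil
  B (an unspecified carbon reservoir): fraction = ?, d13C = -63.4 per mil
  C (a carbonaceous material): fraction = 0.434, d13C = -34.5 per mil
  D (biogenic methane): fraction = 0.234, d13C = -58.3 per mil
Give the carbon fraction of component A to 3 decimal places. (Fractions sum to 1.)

0.144

Let f_A and f_B be the unknown fractions; fractions sum to 1 so f_A + f_B = 0.332.
Mass balance: Σ fᵢ·δᵢ = δ_bulk ⇒ f_A·(-12.8) + f_B·(-63.4) = -42.4 − (-28.615) = -13.785
Substitute f_B = 0.332 − f_A:
f_A·(-12.8 − -63.4) = -13.785 − 0.332×(-63.4) = 7.264
f_A = 7.264 / 50.6 = 0.1436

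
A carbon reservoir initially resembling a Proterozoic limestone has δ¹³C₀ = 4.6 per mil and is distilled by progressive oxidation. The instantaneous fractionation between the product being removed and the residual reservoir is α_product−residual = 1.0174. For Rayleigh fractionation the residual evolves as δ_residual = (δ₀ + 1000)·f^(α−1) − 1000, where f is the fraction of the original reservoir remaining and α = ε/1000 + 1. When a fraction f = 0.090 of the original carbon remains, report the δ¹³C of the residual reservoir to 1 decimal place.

Rayleigh residual: δ_res = (δ₀ + 1000)·f^(α−1) − 1000
α − 1 = 0.01740
f^(α−1) = 0.090^(0.01740) = 0.958967
δ_res = (4.6 + 1000) × 0.958967 − 1000 = 963.379 − 1000 = -36.62 per mil

-36.6 per mil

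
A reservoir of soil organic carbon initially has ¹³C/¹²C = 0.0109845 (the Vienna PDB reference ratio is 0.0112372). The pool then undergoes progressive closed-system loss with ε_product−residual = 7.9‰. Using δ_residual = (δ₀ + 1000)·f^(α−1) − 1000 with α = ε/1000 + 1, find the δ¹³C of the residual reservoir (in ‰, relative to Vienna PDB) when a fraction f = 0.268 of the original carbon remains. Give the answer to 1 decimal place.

-32.6‰

δ₀ = (0.0109845/0.0112372 − 1)×1000 = (0.977512 − 1)×1000 = -22.488‰
α − 1 = ε/1000 = 0.0079
f^(α−1) = 0.268^(0.0079) = 0.989651
δ_res = (-22.488 + 1000) × 0.989651 − 1000 = 967.396 − 1000 = -32.60‰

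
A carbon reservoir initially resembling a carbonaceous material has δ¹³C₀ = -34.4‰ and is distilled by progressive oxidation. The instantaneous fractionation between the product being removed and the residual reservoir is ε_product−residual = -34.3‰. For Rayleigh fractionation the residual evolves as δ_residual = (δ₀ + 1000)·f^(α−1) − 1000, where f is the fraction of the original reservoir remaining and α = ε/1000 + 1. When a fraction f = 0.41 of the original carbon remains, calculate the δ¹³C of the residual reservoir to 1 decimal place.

Rayleigh residual: δ_res = (δ₀ + 1000)·f^(α−1) − 1000
α = ε/1000 + 1 = 0.96570, so α − 1 = -0.03430
f^(α−1) = 0.41^(-0.03430) = 1.031054
δ_res = (-34.4 + 1000) × 1.031054 − 1000 = 995.586 − 1000 = -4.41‰

-4.4‰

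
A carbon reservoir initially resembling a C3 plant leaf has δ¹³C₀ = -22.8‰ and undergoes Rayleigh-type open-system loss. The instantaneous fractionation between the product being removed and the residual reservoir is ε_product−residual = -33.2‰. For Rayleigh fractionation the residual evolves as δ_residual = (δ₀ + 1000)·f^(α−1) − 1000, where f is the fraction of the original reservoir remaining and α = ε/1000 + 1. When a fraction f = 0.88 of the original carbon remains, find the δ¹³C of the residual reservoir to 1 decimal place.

Rayleigh residual: δ_res = (δ₀ + 1000)·f^(α−1) − 1000
α = ε/1000 + 1 = 0.96680, so α − 1 = -0.03320
f^(α−1) = 0.88^(-0.03320) = 1.004253
δ_res = (-22.8 + 1000) × 1.004253 − 1000 = 981.356 − 1000 = -18.64‰

-18.6‰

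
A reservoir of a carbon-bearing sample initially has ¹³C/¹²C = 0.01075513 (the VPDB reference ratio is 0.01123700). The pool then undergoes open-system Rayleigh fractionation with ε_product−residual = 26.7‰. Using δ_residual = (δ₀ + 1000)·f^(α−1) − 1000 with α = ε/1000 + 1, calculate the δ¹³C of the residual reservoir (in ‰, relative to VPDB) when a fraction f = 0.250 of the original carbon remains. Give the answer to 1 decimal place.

δ₀ = (0.01075513/0.01123700 − 1)×1000 = (0.957118 − 1)×1000 = -42.882‰
α − 1 = ε/1000 = 0.0267
f^(α−1) = 0.250^(0.0267) = 0.963663
δ_res = (-42.882 + 1000) × 0.963663 − 1000 = 922.338 − 1000 = -77.66‰

-77.7‰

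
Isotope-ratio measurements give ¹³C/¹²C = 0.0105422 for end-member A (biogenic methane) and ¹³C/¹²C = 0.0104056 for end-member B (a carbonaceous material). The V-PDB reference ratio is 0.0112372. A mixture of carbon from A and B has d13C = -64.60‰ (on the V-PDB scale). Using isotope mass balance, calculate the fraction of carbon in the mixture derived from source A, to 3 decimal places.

δ_A = (0.0105422/0.0112372 − 1)×1000 = (0.938152 − 1)×1000 = -61.848‰
δ_B = (0.0104056/0.0112372 − 1)×1000 = (0.925996 − 1)×1000 = -74.004‰
f_A = (δ_mix − δ_B)/(δ_A − δ_B) = (-64.60 − (-74.004))/(-61.848 − (-74.004))
f_A = 9.404 / 12.156 = 0.7736

0.774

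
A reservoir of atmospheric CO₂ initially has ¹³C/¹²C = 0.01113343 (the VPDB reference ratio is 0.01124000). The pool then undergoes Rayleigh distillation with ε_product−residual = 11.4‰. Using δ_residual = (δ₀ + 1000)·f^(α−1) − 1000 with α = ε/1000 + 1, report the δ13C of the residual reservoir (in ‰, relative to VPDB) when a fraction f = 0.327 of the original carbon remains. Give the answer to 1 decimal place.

-22.0‰

δ₀ = (0.01113343/0.01124000 − 1)×1000 = (0.990519 − 1)×1000 = -9.481‰
α − 1 = ε/1000 = 0.0114
f^(α−1) = 0.327^(0.0114) = 0.987338
δ_res = (-9.481 + 1000) × 0.987338 − 1000 = 977.977 − 1000 = -22.02‰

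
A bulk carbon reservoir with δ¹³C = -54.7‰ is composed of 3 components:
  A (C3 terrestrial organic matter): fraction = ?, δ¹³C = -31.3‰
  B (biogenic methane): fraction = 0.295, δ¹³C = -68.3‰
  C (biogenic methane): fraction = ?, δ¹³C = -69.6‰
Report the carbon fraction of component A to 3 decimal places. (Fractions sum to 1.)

Let f_A and f_C be the unknown fractions; fractions sum to 1 so f_A + f_C = 0.705.
Mass balance: Σ fᵢ·δᵢ = δ_bulk ⇒ f_A·(-31.3) + f_C·(-69.6) = -54.7 − (-20.148) = -34.552
Substitute f_C = 0.705 − f_A:
f_A·(-31.3 − -69.6) = -34.552 − 0.705×(-69.6) = 14.516
f_A = 14.516 / 38.3 = 0.3790

0.379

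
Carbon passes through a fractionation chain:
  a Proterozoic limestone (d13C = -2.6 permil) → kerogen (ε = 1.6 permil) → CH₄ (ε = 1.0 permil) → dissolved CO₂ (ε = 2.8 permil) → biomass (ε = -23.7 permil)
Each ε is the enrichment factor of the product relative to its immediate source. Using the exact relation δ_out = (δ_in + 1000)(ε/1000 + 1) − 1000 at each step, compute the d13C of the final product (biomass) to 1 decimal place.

-21.0 permil

step 1: δ = (-2.60 + 1000)·(1.6/1000 + 1) − 1000 = -1.00 permil
step 2: δ = (-1.00 + 1000)·(1.0/1000 + 1) − 1000 = -0.01 permil
step 3: δ = (-0.01 + 1000)·(2.8/1000 + 1) − 1000 = 2.79 permil
step 4: δ = (2.79 + 1000)·(-23.7/1000 + 1) − 1000 = -20.97 permil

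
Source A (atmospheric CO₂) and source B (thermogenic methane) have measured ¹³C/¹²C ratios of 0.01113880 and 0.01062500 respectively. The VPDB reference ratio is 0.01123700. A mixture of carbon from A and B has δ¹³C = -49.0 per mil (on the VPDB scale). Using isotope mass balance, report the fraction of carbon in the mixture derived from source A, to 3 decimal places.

δ_A = (0.01113880/0.01123700 − 1)×1000 = (0.991261 − 1)×1000 = -8.739 per mil
δ_B = (0.01062500/0.01123700 − 1)×1000 = (0.945537 − 1)×1000 = -54.463 per mil
f_A = (δ_mix − δ_B)/(δ_A − δ_B) = (-49.0 − (-54.463))/(-8.739 − (-54.463))
f_A = 5.463 / 45.724 = 0.1195

0.119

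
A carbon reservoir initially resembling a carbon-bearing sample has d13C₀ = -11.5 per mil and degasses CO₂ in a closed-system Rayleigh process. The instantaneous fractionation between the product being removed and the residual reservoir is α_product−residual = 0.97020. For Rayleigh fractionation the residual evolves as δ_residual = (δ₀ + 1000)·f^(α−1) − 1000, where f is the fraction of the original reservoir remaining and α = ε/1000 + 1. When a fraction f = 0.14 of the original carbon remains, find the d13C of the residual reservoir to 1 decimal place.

Rayleigh residual: δ_res = (δ₀ + 1000)·f^(α−1) − 1000
α − 1 = -0.02980
f^(α−1) = 0.14^(-0.02980) = 1.060341
δ_res = (-11.5 + 1000) × 1.060341 − 1000 = 1048.147 − 1000 = 48.15 per mil

48.1 per mil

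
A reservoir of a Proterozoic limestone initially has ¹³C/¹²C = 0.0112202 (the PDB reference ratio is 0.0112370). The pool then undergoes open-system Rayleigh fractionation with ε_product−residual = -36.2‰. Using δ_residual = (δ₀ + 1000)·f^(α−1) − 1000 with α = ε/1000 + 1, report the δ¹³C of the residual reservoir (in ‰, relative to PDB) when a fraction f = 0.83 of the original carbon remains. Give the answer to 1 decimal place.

δ₀ = (0.0112202/0.0112370 − 1)×1000 = (0.998505 − 1)×1000 = -1.495‰
α − 1 = ε/1000 = -0.0362
f^(α−1) = 0.83^(-0.0362) = 1.006768
δ_res = (-1.495 + 1000) × 1.006768 − 1000 = 1005.263 − 1000 = 5.26‰

5.3‰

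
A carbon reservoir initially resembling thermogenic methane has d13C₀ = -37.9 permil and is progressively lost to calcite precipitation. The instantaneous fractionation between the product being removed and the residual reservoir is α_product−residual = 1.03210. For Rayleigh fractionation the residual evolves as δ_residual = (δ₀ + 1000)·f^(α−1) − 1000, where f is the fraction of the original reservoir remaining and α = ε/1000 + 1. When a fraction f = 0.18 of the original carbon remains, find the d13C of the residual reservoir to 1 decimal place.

-89.4 permil

Rayleigh residual: δ_res = (δ₀ + 1000)·f^(α−1) − 1000
α − 1 = 0.03210
f^(α−1) = 0.18^(0.03210) = 0.946443
δ_res = (-37.9 + 1000) × 0.946443 − 1000 = 910.572 − 1000 = -89.43 permil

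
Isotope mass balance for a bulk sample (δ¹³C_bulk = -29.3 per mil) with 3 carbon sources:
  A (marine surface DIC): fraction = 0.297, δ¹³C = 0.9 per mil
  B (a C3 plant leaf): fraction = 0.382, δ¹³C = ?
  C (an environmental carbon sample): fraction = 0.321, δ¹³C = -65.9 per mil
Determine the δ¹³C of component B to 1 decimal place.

-22.0 per mil

Isotope mass balance: δ_bulk = Σ fᵢ·δᵢ.
-29.3 = 0.297×(0.9) + 0.382×δ_B + 0.321×(-65.9)
0.382·δ_B = -29.3 − (-20.887) = -8.413
δ_B = -8.413 / 0.382 = -22.02 per mil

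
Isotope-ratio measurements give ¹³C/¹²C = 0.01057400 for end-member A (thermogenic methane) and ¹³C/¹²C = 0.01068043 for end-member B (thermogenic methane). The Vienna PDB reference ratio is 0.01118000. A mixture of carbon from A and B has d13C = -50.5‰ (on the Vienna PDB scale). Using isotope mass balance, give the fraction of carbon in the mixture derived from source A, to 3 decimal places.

δ_A = (0.01057400/0.01118000 − 1)×1000 = (0.945796 − 1)×1000 = -54.204‰
δ_B = (0.01068043/0.01118000 − 1)×1000 = (0.955316 − 1)×1000 = -44.684‰
f_A = (δ_mix − δ_B)/(δ_A − δ_B) = (-50.5 − (-44.684))/(-54.204 − (-44.684))
f_A = -5.816 / -9.520 = 0.6109

0.611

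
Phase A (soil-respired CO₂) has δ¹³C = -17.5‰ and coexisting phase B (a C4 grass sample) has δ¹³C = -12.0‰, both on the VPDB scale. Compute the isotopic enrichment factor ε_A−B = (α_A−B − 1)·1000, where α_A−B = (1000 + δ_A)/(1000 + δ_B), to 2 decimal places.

-5.57‰

α_A−B = (1000 + -17.5) / (1000 + -12.0) = 982.5 / 988.0 = 0.994433
ε_A−B = (0.994433 − 1) × 1000 = -5.567‰
(The approximation ε ≈ δ_A − δ_B would give -5.5‰.)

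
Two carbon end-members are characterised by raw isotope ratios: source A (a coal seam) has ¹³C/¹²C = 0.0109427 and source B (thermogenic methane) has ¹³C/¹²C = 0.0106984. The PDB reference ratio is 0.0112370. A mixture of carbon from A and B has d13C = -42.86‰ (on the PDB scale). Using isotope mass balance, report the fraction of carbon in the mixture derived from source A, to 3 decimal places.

0.233

δ_A = (0.0109427/0.0112370 − 1)×1000 = (0.973810 − 1)×1000 = -26.190‰
δ_B = (0.0106984/0.0112370 − 1)×1000 = (0.952069 − 1)×1000 = -47.931‰
f_A = (δ_mix − δ_B)/(δ_A − δ_B) = (-42.86 − (-47.931))/(-26.190 − (-47.931))
f_A = 5.071 / 21.741 = 0.2332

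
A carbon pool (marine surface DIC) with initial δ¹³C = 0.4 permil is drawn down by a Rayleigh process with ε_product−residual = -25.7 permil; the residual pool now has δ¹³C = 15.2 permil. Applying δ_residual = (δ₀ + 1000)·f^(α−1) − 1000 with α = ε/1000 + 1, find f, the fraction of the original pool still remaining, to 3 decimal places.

0.565

α − 1 = ε/1000 = -0.0257
(δ_res + 1000)/(δ₀ + 1000) = (15.2 + 1000)/(0.4 + 1000) = 1015.2/1000.4 = 1.014794
f = 1.014794^(1/-0.0257) = exp(ln(1.014794)/-0.0257) = exp(0.01469/-0.0257)
f = exp(-0.5714) = 0.5647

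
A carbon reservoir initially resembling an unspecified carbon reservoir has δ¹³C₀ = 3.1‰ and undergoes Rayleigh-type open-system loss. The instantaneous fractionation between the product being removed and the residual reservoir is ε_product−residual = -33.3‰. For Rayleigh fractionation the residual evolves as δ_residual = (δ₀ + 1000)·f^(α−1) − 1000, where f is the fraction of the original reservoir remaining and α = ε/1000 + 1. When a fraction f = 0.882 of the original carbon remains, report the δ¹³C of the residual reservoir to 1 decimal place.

Rayleigh residual: δ_res = (δ₀ + 1000)·f^(α−1) − 1000
α = ε/1000 + 1 = 0.96670, so α − 1 = -0.03330
f^(α−1) = 0.882^(-0.03330) = 1.004190
δ_res = (3.1 + 1000) × 1.004190 − 1000 = 1007.303 − 1000 = 7.30‰

7.3‰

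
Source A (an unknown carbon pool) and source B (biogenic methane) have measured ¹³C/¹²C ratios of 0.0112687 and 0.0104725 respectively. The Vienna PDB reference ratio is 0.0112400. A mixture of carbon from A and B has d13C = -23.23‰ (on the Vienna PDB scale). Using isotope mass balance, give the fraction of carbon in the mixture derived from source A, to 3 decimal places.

δ_A = (0.0112687/0.0112400 − 1)×1000 = (1.002553 − 1)×1000 = 2.553‰
δ_B = (0.0104725/0.0112400 − 1)×1000 = (0.931717 − 1)×1000 = -68.283‰
f_A = (δ_mix − δ_B)/(δ_A − δ_B) = (-23.23 − (-68.283))/(2.553 − (-68.283))
f_A = 45.053 / 70.836 = 0.6360

0.636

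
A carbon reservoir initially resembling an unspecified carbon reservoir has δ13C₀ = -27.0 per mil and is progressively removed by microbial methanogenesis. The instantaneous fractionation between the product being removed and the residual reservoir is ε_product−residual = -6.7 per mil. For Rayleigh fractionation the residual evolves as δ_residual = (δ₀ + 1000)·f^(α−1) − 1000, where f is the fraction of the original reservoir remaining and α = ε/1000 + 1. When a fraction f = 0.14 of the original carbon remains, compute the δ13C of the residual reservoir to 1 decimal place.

-14.1 per mil

Rayleigh residual: δ_res = (δ₀ + 1000)·f^(α−1) − 1000
α = ε/1000 + 1 = 0.99330, so α − 1 = -0.00670
f^(α−1) = 0.14^(-0.00670) = 1.013260
δ_res = (-27.0 + 1000) × 1.013260 − 1000 = 985.902 − 1000 = -14.10 per mil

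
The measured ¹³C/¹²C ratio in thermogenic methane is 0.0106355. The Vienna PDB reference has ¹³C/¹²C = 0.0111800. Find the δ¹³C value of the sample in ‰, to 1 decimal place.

δ¹³C = (R_sample / R_standard − 1) × 1000
R_sample / R_standard = 0.0106355 / 0.0111800 = 0.951297
δ¹³C = (0.951297 − 1) × 1000 = -48.70‰

-48.7‰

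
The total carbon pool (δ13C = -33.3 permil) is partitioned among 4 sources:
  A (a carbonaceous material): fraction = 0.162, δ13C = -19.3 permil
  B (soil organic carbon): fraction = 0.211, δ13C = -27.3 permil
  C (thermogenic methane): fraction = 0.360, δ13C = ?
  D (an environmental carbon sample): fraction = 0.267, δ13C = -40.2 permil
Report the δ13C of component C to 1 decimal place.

Isotope mass balance: δ_bulk = Σ fᵢ·δᵢ.
-33.3 = 0.162×(-19.3) + 0.211×(-27.3) + 0.360×δ_C + 0.267×(-40.2)
0.360·δ_C = -33.3 − (-19.620) = -13.680
δ_C = -13.680 / 0.360 = -38.00 permil

-38.0 permil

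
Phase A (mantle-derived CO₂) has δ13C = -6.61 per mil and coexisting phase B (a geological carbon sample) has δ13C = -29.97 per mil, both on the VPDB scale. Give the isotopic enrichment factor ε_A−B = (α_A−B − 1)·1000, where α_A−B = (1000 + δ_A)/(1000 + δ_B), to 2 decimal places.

α_A−B = (1000 + -6.61) / (1000 + -29.97) = 993.39 / 970.03 = 1.024082
ε_A−B = (1.024082 − 1) × 1000 = 24.082 per mil
(The approximation ε ≈ δ_A − δ_B would give 23.36 per mil.)

24.08 per mil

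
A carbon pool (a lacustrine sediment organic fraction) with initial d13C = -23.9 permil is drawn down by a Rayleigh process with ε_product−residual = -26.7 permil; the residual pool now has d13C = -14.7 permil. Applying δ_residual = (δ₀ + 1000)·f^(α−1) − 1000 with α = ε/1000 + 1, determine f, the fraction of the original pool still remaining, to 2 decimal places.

α − 1 = ε/1000 = -0.0267
(δ_res + 1000)/(δ₀ + 1000) = (-14.7 + 1000)/(-23.9 + 1000) = 985.3/976.1 = 1.009425
f = 1.009425^(1/-0.0267) = exp(ln(1.009425)/-0.0267) = exp(0.00938/-0.0267)
f = exp(-0.3514) = 0.7037

0.70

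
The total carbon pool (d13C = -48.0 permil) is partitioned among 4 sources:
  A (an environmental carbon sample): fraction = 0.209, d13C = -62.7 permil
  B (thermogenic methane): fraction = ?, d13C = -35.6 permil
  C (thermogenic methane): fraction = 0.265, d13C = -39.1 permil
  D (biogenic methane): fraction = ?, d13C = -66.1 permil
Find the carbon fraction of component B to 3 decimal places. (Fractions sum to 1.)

Let f_B and f_D be the unknown fractions; fractions sum to 1 so f_B + f_D = 0.526.
Mass balance: Σ fᵢ·δᵢ = δ_bulk ⇒ f_B·(-35.6) + f_D·(-66.1) = -48.0 − (-23.466) = -24.534
Substitute f_D = 0.526 − f_B:
f_B·(-35.6 − -66.1) = -24.534 − 0.526×(-66.1) = 10.234
f_B = 10.234 / 30.5 = 0.3356

0.336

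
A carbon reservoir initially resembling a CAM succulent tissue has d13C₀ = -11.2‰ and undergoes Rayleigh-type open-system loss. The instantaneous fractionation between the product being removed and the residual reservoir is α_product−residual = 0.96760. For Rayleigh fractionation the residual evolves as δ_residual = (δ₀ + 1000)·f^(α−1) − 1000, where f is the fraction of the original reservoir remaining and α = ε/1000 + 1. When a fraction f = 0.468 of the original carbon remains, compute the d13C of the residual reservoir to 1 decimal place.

Rayleigh residual: δ_res = (δ₀ + 1000)·f^(α−1) − 1000
α − 1 = -0.03240
f^(α−1) = 0.468^(-0.03240) = 1.024906
δ_res = (-11.2 + 1000) × 1.024906 − 1000 = 1013.427 − 1000 = 13.43‰

13.4‰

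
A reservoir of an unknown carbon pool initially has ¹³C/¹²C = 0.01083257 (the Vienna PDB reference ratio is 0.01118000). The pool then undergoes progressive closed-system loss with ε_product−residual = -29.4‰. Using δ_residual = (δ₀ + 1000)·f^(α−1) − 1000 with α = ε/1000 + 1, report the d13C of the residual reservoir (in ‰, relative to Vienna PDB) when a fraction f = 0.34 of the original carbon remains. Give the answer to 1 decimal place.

0.1‰

δ₀ = (0.01083257/0.01118000 − 1)×1000 = (0.968924 − 1)×1000 = -31.076‰
α − 1 = ε/1000 = -0.0294
f^(α−1) = 0.34^(-0.0294) = 1.032225
δ_res = (-31.076 + 1000) × 1.032225 − 1000 = 1000.148 − 1000 = 0.15‰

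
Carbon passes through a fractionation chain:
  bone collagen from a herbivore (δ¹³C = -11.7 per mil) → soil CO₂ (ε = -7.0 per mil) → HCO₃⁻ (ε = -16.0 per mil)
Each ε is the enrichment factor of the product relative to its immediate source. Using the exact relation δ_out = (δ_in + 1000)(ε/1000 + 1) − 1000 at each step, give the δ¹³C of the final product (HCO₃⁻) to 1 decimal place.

step 1: δ = (-11.70 + 1000)·(-7.0/1000 + 1) − 1000 = -18.62 per mil
step 2: δ = (-18.62 + 1000)·(-16.0/1000 + 1) − 1000 = -34.32 per mil

-34.3 per mil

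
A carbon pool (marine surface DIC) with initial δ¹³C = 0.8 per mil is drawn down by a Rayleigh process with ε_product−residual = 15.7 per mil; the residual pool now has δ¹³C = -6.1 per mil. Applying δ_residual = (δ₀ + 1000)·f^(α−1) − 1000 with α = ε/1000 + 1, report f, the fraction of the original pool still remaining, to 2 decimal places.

0.64

α − 1 = ε/1000 = 0.0157
(δ_res + 1000)/(δ₀ + 1000) = (-6.1 + 1000)/(0.8 + 1000) = 993.9/1000.8 = 0.993106
f = 0.993106^(1/0.0157) = exp(ln(0.993106)/0.0157) = exp(-0.00692/0.0157)
f = exp(-0.4407) = 0.6436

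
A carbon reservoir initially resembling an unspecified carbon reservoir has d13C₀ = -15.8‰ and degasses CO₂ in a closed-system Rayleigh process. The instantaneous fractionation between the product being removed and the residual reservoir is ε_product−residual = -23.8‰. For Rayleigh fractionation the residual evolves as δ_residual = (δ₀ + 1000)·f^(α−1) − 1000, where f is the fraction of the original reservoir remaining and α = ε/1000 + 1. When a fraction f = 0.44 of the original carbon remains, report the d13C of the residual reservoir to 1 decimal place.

Rayleigh residual: δ_res = (δ₀ + 1000)·f^(α−1) − 1000
α = ε/1000 + 1 = 0.97620, so α − 1 = -0.02380
f^(α−1) = 0.44^(-0.02380) = 1.019731
δ_res = (-15.8 + 1000) × 1.019731 − 1000 = 1003.620 − 1000 = 3.62‰

3.6‰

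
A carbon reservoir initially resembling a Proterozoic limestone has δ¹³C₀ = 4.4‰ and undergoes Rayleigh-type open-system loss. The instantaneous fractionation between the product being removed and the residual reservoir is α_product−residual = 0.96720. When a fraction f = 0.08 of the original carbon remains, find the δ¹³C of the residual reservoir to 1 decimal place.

Rayleigh residual: δ_res = (δ₀ + 1000)·f^(α−1) − 1000
α − 1 = -0.03280
f^(α−1) = 0.08^(-0.03280) = 1.086372
δ_res = (4.4 + 1000) × 1.086372 − 1000 = 1091.152 − 1000 = 91.15‰

91.2‰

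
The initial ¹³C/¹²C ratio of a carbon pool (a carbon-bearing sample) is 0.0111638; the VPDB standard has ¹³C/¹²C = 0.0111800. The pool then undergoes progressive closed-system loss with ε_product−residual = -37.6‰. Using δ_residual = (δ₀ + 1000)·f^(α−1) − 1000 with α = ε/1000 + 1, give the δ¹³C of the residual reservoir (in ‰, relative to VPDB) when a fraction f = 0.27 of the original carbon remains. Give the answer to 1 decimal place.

δ₀ = (0.0111638/0.0111800 − 1)×1000 = (0.998551 − 1)×1000 = -1.449‰
α − 1 = ε/1000 = -0.0376
f^(α−1) = 0.27^(-0.0376) = 1.050463
δ_res = (-1.449 + 1000) × 1.050463 − 1000 = 1048.941 − 1000 = 48.94‰

48.9‰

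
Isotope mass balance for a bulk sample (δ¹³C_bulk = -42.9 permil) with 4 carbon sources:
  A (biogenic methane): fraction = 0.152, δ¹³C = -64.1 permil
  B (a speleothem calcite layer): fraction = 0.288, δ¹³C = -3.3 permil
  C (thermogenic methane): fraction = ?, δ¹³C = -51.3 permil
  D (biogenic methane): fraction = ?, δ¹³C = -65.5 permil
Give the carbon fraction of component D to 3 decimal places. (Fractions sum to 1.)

Let f_D and f_C be the unknown fractions; fractions sum to 1 so f_D + f_C = 0.560.
Mass balance: Σ fᵢ·δᵢ = δ_bulk ⇒ f_D·(-65.5) + f_C·(-51.3) = -42.9 − (-10.694) = -32.206
Substitute f_C = 0.560 − f_D:
f_D·(-65.5 − -51.3) = -32.206 − 0.560×(-51.3) = -3.478
f_D = -3.478 / -14.2 = 0.2450

0.245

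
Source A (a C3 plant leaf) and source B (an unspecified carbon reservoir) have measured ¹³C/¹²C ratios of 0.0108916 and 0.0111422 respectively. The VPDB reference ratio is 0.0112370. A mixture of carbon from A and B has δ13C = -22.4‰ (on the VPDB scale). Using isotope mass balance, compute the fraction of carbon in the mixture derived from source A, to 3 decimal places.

0.626

δ_A = (0.0108916/0.0112370 − 1)×1000 = (0.969262 − 1)×1000 = -30.738‰
δ_B = (0.0111422/0.0112370 − 1)×1000 = (0.991564 − 1)×1000 = -8.436‰
f_A = (δ_mix − δ_B)/(δ_A − δ_B) = (-22.4 − (-8.436))/(-30.738 − (-8.436))
f_A = -13.964 / -22.301 = 0.6261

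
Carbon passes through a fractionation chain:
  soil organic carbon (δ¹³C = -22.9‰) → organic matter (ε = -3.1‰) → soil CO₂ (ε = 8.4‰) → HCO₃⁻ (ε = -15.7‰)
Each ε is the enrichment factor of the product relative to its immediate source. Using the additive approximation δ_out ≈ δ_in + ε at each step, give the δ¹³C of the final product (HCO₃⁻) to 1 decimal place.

step 1: δ ≈ -22.9 + (-3.1) = -26.0‰
step 2: δ ≈ -26.0 + (8.4) = -17.6‰
step 3: δ ≈ -17.6 + (-15.7) = -33.3‰

-33.3‰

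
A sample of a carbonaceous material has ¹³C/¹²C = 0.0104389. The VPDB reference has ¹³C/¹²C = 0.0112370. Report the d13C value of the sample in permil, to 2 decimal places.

d13C = (R_sample / R_standard − 1) × 1000
R_sample / R_standard = 0.0104389 / 0.0112370 = 0.928976
d13C = (0.928976 − 1) × 1000 = -71.024 permil

-71.02 permil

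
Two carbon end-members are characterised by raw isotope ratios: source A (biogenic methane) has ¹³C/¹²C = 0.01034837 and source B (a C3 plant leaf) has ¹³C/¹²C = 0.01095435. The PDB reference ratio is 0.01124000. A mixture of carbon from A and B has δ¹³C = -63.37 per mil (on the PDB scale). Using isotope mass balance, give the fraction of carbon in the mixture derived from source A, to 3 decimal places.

δ_A = (0.01034837/0.01124000 − 1)×1000 = (0.920673 − 1)×1000 = -79.327 per mil
δ_B = (0.01095435/0.01124000 − 1)×1000 = (0.974586 − 1)×1000 = -25.414 per mil
f_A = (δ_mix − δ_B)/(δ_A − δ_B) = (-63.37 − (-25.414))/(-79.327 − (-25.414))
f_A = -37.956 / -53.913 = 0.7040

0.704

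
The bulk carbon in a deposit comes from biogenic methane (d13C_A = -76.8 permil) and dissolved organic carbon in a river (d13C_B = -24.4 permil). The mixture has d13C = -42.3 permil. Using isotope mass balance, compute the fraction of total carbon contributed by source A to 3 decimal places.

0.342

δ_mix = f_A·δ_A + (1 − f_A)·δ_B  ⇒  f_A = (δ_mix − δ_B)/(δ_A − δ_B)
f_A = (-42.3 − (-24.4)) / (-76.8 − (-24.4))
f_A = -17.9 / -52.4 = 0.3416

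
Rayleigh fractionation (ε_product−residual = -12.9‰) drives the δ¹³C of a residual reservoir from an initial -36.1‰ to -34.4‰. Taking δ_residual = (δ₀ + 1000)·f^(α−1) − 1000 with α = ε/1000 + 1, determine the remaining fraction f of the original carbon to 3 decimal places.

0.872

α − 1 = ε/1000 = -0.0129
(δ_res + 1000)/(δ₀ + 1000) = (-34.4 + 1000)/(-36.1 + 1000) = 965.6/963.9 = 1.001764
f = 1.001764^(1/-0.0129) = exp(ln(1.001764)/-0.0129) = exp(0.00176/-0.0129)
f = exp(-0.1366) = 0.8723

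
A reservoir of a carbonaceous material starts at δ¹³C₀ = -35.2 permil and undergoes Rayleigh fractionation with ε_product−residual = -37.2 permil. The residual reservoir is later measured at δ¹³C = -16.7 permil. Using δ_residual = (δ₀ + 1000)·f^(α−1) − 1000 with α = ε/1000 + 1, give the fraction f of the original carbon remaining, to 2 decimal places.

0.60

α − 1 = ε/1000 = -0.0372
(δ_res + 1000)/(δ₀ + 1000) = (-16.7 + 1000)/(-35.2 + 1000) = 983.3/964.8 = 1.019175
f = 1.019175^(1/-0.0372) = exp(ln(1.019175)/-0.0372) = exp(0.01899/-0.0372)
f = exp(-0.5106) = 0.6001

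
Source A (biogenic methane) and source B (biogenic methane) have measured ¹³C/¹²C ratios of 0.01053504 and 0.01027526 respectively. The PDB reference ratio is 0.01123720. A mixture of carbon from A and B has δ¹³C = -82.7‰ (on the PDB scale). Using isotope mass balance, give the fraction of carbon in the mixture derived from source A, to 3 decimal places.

0.126

δ_A = (0.01053504/0.01123720 − 1)×1000 = (0.937515 − 1)×1000 = -62.485‰
δ_B = (0.01027526/0.01123720 − 1)×1000 = (0.914397 − 1)×1000 = -85.603‰
f_A = (δ_mix − δ_B)/(δ_A − δ_B) = (-82.7 − (-85.603))/(-62.485 − (-85.603))
f_A = 2.903 / 23.118 = 0.1256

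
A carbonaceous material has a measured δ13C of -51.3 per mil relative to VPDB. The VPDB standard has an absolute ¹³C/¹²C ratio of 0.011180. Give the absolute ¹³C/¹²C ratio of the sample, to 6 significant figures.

R_sample = R_standard × (δ13C/1000 + 1)
R_sample = 0.011180 × (-51.3/1000 + 1) = 0.011180 × 0.948700
R_sample = 0.0106065

0.0106065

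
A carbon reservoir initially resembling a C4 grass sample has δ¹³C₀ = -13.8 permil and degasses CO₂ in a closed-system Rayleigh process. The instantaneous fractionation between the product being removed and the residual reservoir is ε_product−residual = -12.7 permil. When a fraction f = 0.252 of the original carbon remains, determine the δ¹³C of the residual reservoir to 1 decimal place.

3.6 permil

Rayleigh residual: δ_res = (δ₀ + 1000)·f^(α−1) − 1000
α = ε/1000 + 1 = 0.98730, so α − 1 = -0.01270
f^(α−1) = 0.252^(-0.01270) = 1.017659
δ_res = (-13.8 + 1000) × 1.017659 − 1000 = 1003.615 − 1000 = 3.62 permil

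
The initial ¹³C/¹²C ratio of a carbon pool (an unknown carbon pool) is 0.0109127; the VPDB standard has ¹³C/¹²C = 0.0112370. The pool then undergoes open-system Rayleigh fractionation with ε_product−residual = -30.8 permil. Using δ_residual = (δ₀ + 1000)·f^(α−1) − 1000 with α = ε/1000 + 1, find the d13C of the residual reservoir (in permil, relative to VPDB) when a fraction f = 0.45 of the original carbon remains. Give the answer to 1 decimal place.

δ₀ = (0.0109127/0.0112370 − 1)×1000 = (0.971140 − 1)×1000 = -28.860 permil
α − 1 = ε/1000 = -0.0308
f^(α−1) = 0.45^(-0.0308) = 1.024899
δ_res = (-28.860 + 1000) × 1.024899 − 1000 = 995.320 − 1000 = -4.68 permil

-4.7 permil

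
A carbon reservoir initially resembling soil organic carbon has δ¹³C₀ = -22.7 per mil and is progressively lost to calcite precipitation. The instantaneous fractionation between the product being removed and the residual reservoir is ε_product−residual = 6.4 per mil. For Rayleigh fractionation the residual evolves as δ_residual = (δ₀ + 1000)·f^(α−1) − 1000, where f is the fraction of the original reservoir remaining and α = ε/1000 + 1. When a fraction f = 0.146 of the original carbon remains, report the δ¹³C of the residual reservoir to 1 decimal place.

Rayleigh residual: δ_res = (δ₀ + 1000)·f^(α−1) − 1000
α = ε/1000 + 1 = 1.00640, so α − 1 = 0.00640
f^(α−1) = 0.146^(0.00640) = 0.987761
δ_res = (-22.7 + 1000) × 0.987761 − 1000 = 965.339 − 1000 = -34.66 per mil

-34.7 per mil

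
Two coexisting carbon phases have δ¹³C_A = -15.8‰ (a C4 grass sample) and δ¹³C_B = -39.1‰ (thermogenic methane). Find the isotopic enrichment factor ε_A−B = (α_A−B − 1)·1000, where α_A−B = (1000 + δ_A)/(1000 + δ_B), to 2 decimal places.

α_A−B = (1000 + -15.8) / (1000 + -39.1) = 984.2 / 960.9 = 1.024248
ε_A−B = (1.024248 − 1) × 1000 = 24.248‰
(The approximation ε ≈ δ_A − δ_B would give 23.3‰.)

24.25‰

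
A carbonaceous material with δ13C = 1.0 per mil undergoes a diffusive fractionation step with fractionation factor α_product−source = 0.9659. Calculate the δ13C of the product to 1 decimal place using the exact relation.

δ_product = (δ_source + 1000)·α − 1000
δ_product = (1.0 + 1000) × 0.9659 − 1000
δ_product = 966.866 − 1000 = -33.13 per mil

-33.1 per mil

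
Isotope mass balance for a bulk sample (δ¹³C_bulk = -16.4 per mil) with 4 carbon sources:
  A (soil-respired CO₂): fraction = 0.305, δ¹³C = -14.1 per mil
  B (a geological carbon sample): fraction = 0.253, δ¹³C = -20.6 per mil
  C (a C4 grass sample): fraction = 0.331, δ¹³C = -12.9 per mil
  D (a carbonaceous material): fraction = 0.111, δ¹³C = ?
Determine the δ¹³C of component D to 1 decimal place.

-23.6 per mil

Isotope mass balance: δ_bulk = Σ fᵢ·δᵢ.
-16.4 = 0.305×(-14.1) + 0.253×(-20.6) + 0.331×(-12.9) + 0.111×δ_D
0.111·δ_D = -16.4 − (-13.782) = -2.618
δ_D = -2.618 / 0.111 = -23.58 per mil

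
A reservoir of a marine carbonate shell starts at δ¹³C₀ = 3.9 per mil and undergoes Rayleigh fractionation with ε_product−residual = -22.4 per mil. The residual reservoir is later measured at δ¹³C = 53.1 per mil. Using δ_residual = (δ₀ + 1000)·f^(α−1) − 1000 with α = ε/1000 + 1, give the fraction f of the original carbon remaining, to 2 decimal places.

0.12

α − 1 = ε/1000 = -0.0224
(δ_res + 1000)/(δ₀ + 1000) = (53.1 + 1000)/(3.9 + 1000) = 1053.1/1003.9 = 1.049009
f = 1.049009^(1/-0.0224) = exp(ln(1.049009)/-0.0224) = exp(0.04785/-0.0224)
f = exp(-2.1360) = 0.1181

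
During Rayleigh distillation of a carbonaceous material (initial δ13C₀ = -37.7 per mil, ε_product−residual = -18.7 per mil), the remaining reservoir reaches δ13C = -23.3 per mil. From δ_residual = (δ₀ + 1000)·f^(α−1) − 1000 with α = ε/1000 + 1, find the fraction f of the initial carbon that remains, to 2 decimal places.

α − 1 = ε/1000 = -0.0187
(δ_res + 1000)/(δ₀ + 1000) = (-23.3 + 1000)/(-37.7 + 1000) = 976.7/962.3 = 1.014964
f = 1.014964^(1/-0.0187) = exp(ln(1.014964)/-0.0187) = exp(0.01485/-0.0187)
f = exp(-0.7943) = 0.4519

0.45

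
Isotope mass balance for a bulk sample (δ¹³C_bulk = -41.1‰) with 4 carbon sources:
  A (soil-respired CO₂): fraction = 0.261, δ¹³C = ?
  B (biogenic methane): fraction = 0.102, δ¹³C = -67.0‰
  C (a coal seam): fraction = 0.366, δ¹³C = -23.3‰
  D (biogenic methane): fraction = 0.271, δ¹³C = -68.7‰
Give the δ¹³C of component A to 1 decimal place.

Isotope mass balance: δ_bulk = Σ fᵢ·δᵢ.
-41.1 = 0.261×δ_A + 0.102×(-67.0) + 0.366×(-23.3) + 0.271×(-68.7)
0.261·δ_A = -41.1 − (-33.980) = -7.120
δ_A = -7.120 / 0.261 = -27.28‰

-27.3‰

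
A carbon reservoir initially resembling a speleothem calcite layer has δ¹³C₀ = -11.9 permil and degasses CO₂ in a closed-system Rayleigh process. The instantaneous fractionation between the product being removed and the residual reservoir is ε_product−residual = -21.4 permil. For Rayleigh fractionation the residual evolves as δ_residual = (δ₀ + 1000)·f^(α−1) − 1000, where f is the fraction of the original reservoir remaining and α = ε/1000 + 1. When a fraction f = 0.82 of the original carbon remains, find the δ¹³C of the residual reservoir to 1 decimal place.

-7.7 permil

Rayleigh residual: δ_res = (δ₀ + 1000)·f^(α−1) − 1000
α = ε/1000 + 1 = 0.97860, so α − 1 = -0.02140
f^(α−1) = 0.82^(-0.02140) = 1.004256
δ_res = (-11.9 + 1000) × 1.004256 − 1000 = 992.305 − 1000 = -7.69 permil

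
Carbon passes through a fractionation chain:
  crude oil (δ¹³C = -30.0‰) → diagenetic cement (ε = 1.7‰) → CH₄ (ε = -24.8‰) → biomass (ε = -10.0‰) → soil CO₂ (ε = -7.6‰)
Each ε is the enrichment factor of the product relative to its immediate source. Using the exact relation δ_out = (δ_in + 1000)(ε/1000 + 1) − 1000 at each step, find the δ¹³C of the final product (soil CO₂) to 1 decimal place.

step 1: δ = (-30.00 + 1000)·(1.7/1000 + 1) − 1000 = -28.35‰
step 2: δ = (-28.35 + 1000)·(-24.8/1000 + 1) − 1000 = -52.45‰
step 3: δ = (-52.45 + 1000)·(-10.0/1000 + 1) − 1000 = -61.92‰
step 4: δ = (-61.92 + 1000)·(-7.6/1000 + 1) − 1000 = -69.05‰

-69.1‰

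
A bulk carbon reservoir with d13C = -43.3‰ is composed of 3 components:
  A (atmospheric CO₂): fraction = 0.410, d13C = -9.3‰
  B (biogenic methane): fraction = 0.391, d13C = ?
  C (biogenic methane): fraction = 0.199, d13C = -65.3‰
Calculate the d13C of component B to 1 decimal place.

-67.8‰

Isotope mass balance: δ_bulk = Σ fᵢ·δᵢ.
-43.3 = 0.410×(-9.3) + 0.391×δ_B + 0.199×(-65.3)
0.391·δ_B = -43.3 − (-16.808) = -26.492
δ_B = -26.492 / 0.391 = -67.76‰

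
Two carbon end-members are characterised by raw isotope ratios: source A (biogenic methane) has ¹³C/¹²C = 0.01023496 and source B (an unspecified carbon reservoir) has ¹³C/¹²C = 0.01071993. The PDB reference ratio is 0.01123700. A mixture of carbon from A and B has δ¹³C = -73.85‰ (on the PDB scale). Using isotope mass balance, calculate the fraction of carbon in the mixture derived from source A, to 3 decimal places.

0.645

δ_A = (0.01023496/0.01123700 − 1)×1000 = (0.910827 − 1)×1000 = -89.173‰
δ_B = (0.01071993/0.01123700 − 1)×1000 = (0.953985 − 1)×1000 = -46.015‰
f_A = (δ_mix − δ_B)/(δ_A − δ_B) = (-73.85 − (-46.015))/(-89.173 − (-46.015))
f_A = -27.835 / -43.158 = 0.6450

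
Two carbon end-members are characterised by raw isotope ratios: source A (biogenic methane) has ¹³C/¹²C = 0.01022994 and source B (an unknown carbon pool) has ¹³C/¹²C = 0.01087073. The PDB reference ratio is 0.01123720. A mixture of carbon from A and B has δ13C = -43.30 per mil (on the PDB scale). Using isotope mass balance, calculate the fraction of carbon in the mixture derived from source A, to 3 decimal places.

0.187

δ_A = (0.01022994/0.01123720 − 1)×1000 = (0.910364 − 1)×1000 = -89.636 per mil
δ_B = (0.01087073/0.01123720 − 1)×1000 = (0.967388 − 1)×1000 = -32.612 per mil
f_A = (δ_mix − δ_B)/(δ_A − δ_B) = (-43.30 − (-32.612))/(-89.636 − (-32.612))
f_A = -10.688 / -57.024 = 0.1874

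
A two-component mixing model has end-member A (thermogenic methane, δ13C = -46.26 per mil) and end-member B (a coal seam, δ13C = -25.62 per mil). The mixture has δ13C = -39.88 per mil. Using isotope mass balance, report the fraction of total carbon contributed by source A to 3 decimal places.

0.691

δ_mix = f_A·δ_A + (1 − f_A)·δ_B  ⇒  f_A = (δ_mix − δ_B)/(δ_A − δ_B)
f_A = (-39.88 − (-25.62)) / (-46.26 − (-25.62))
f_A = -14.26 / -20.64 = 0.6909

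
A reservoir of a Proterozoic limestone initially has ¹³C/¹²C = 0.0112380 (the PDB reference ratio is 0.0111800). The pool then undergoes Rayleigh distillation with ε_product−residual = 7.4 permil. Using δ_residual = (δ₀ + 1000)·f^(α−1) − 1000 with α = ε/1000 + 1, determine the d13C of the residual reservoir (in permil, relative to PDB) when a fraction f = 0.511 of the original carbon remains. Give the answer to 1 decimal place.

δ₀ = (0.0112380/0.0111800 − 1)×1000 = (1.005188 − 1)×1000 = 5.188 permil
α − 1 = ε/1000 = 0.0074
f^(α−1) = 0.511^(0.0074) = 0.995044
δ_res = (5.188 + 1000) × 0.995044 − 1000 = 1000.206 − 1000 = 0.21 permil

0.2 permil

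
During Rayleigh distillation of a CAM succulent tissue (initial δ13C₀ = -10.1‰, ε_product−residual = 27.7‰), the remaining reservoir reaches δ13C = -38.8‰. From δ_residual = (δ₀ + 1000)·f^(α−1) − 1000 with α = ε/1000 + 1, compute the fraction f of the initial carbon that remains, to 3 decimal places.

α − 1 = ε/1000 = 0.0277
(δ_res + 1000)/(δ₀ + 1000) = (-38.8 + 1000)/(-10.1 + 1000) = 961.2/989.9 = 0.971007
f = 0.971007^(1/0.0277) = exp(ln(0.971007)/0.0277) = exp(-0.02942/0.0277)
f = exp(-1.0621) = 0.3457

0.346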